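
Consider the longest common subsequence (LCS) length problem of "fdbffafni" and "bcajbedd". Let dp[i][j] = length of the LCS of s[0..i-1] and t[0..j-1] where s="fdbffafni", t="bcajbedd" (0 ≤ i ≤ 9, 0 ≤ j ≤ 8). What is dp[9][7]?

2

   ''  b  c  a  j  b  e  d  d
''  0  0  0  0  0  0  0  0  0
 f  0  0  0  0  0  0  0  0  0
 d  0  0  0  0  0  0  0  1  1
 b  0  1  1  1  1  1  1  1  1
 f  0  1  1  1  1  1  1  1  1
 f  0  1  1  1  1  1  1  1  1
 a  0  1  1  2  2  2  2  2  2
 f  0  1  1  2  2  2  2  2  2
 n  0  1  1  2  2  2  2  2  2
 i  0  1  1  2  2  2  2  2  2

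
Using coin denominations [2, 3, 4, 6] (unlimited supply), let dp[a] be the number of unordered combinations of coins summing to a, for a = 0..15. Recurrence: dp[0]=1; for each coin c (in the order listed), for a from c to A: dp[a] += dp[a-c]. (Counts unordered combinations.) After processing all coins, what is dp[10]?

7

after  coin     0     1     2     3     4     5     6     7     8     9    10    11    12    13    14    15
          2     1     0     1     0     1     0     1     0     1     0     1     0     1     0     1     0
          3     1     0     1     1     1     1     2     1     2     2     2     2     3     2     3     3
          4     1     0     1     1     2     1     3     2     4     3     5     4     7     5     8     7
          6     1     0     1     1     2     1     4     2     5     4     7     5    11     7    13    11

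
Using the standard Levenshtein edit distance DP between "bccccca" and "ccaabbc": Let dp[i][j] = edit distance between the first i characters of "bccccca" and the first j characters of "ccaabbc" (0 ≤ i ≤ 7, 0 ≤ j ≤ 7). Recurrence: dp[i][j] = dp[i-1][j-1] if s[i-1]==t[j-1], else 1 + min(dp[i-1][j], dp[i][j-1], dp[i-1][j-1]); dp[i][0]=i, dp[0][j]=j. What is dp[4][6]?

   ''  c  c  a  a  b  b  c
''  0  1  2  3  4  5  6  7
 b  1  1  2  3  4  4  5  6
 c  2  1  1  2  3  4  5  5
 c  3  2  1  2  3  4  5  5
 c  4  3  2  2  3  4  5  5
 c  5  4  3  3  3  4  5  5
 c  6  5  4  4  4  4  5  5
 a  7  6  5  4  4  5  5  6

5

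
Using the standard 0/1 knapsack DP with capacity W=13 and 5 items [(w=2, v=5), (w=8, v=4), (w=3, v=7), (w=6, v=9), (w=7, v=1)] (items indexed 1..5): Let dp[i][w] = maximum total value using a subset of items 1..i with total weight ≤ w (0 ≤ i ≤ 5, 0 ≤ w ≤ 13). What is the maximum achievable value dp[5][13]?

21

i\w   0   1   2   3   4   5   6   7   8   9  10  11  12  13
  0   0   0   0   0   0   0   0   0   0   0   0   0   0   0
  1   0   0   5   5   5   5   5   5   5   5   5   5   5   5
  2   0   0   5   5   5   5   5   5   5   5   9   9   9   9
  3   0   0   5   7   7  12  12  12  12  12  12  12  12  16
  4   0   0   5   7   7  12  12  12  14  16  16  21  21  21
  5   0   0   5   7   7  12  12  12  14  16  16  21  21  21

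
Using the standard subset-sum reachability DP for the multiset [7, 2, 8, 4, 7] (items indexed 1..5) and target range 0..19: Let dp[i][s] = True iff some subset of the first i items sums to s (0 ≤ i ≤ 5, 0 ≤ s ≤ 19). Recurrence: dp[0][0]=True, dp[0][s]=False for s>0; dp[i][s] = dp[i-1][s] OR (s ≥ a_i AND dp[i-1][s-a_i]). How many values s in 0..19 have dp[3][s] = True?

i\s   0   1   2   3   4   5   6   7   8   9  10  11  12  13  14  15  16  17  18  19
  0   T   F   F   F   F   F   F   F   F   F   F   F   F   F   F   F   F   F   F   F
  1   T   F   F   F   F   F   F   T   F   F   F   F   F   F   F   F   F   F   F   F
  2   T   F   T   F   F   F   F   T   F   T   F   F   F   F   F   F   F   F   F   F
  3   T   F   T   F   F   F   F   T   T   T   T   F   F   F   F   T   F   T   F   F
  4   T   F   T   F   T   F   T   T   T   T   T   T   T   T   T   T   F   T   F   T
  5   T   F   T   F   T   F   T   T   T   T   T   T   T   T   T   T   T   T   T   T

8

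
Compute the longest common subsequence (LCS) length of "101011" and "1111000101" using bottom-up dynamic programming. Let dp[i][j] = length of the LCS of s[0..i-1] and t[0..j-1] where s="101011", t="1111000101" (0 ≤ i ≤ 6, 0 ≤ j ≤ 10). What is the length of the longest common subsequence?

5

   ''  1  1  1  1  0  0  0  1  0  1
''  0  0  0  0  0  0  0  0  0  0  0
 1  0  1  1  1  1  1  1  1  1  1  1
 0  0  1  1  1  1  2  2  2  2  2  2
 1  0  1  2  2  2  2  2  2  3  3  3
 0  0  1  2  2  2  3  3  3  3  4  4
 1  0  1  2  3  3  3  3  3  4  4  5
 1  0  1  2  3  4  4  4  4  4  4  5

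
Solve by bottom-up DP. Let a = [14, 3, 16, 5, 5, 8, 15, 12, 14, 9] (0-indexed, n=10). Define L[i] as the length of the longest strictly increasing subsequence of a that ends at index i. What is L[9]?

   i    0    1    2    3    4    5    6    7    8    9
a[i]   14    3   16    5    5    8   15   12   14    9
L[i]    1    1    2    2    2    3    4    4    5    4

4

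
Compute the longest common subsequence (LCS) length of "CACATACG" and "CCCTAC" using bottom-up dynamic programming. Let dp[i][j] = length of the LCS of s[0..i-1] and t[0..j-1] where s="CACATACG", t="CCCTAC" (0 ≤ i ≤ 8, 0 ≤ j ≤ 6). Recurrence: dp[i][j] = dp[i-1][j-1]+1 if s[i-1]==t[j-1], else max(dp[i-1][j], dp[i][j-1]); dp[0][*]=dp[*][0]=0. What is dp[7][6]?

5

   ''  C  C  C  T  A  C
''  0  0  0  0  0  0  0
 C  0  1  1  1  1  1  1
 A  0  1  1  1  1  2  2
 C  0  1  2  2  2  2  3
 A  0  1  2  2  2  3  3
 T  0  1  2  2  3  3  3
 A  0  1  2  2  3  4  4
 C  0  1  2  3  3  4  5
 G  0  1  2  3  3  4  5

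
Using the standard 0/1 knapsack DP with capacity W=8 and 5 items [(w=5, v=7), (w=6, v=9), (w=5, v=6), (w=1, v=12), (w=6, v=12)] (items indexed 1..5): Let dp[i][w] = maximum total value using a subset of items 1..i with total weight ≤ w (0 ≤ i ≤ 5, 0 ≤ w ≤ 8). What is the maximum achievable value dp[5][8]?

24

i\w   0   1   2   3   4   5   6   7   8
  0   0   0   0   0   0   0   0   0   0
  1   0   0   0   0   0   7   7   7   7
  2   0   0   0   0   0   7   9   9   9
  3   0   0   0   0   0   7   9   9   9
  4   0  12  12  12  12  12  19  21  21
  5   0  12  12  12  12  12  19  24  24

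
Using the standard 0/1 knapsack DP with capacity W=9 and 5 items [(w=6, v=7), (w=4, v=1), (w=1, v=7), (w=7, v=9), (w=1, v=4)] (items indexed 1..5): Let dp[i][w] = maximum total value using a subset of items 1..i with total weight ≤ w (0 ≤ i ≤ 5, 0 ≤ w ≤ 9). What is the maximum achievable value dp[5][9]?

i\w   0   1   2   3   4   5   6   7   8   9
  0   0   0   0   0   0   0   0   0   0   0
  1   0   0   0   0   0   0   7   7   7   7
  2   0   0   0   0   1   1   7   7   7   7
  3   0   7   7   7   7   8   8  14  14  14
  4   0   7   7   7   7   8   8  14  16  16
  5   0   7  11  11  11  11  12  14  18  20

20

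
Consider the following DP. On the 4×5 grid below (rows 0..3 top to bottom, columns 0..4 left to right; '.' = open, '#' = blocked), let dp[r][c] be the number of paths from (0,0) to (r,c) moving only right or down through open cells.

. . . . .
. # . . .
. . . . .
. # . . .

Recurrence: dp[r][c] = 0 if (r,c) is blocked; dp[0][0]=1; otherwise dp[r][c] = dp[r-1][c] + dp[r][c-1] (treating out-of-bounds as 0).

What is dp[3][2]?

2

r\c   0   1   2   3   4
  0   1   1   1   1   1
  1   1   0   1   2   3
  2   1   1   2   4   7
  3   1   0   2   6  13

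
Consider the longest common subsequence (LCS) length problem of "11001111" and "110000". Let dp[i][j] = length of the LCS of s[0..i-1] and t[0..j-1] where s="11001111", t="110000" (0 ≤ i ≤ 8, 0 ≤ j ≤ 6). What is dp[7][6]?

4

   ''  1  1  0  0  0  0
''  0  0  0  0  0  0  0
 1  0  1  1  1  1  1  1
 1  0  1  2  2  2  2  2
 0  0  1  2  3  3  3  3
 0  0  1  2  3  4  4  4
 1  0  1  2  3  4  4  4
 1  0  1  2  3  4  4  4
 1  0  1  2  3  4  4  4
 1  0  1  2  3  4  4  4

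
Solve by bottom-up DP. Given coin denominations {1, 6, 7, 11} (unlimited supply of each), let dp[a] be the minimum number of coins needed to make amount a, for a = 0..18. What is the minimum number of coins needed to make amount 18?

2

 a  0  1  2  3  4  5  6  7  8  9 10 11 12 13 14 15 16 17 18
dp  0  1  2  3  4  5  1  1  2  3  4  1  2  2  2  3  4  2  2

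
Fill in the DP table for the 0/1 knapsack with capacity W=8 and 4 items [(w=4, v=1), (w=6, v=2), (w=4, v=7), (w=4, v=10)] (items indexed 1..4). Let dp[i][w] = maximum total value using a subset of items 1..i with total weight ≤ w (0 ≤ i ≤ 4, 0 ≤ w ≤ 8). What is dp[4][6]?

i\w   0   1   2   3   4   5   6   7   8
  0   0   0   0   0   0   0   0   0   0
  1   0   0   0   0   1   1   1   1   1
  2   0   0   0   0   1   1   2   2   2
  3   0   0   0   0   7   7   7   7   8
  4   0   0   0   0  10  10  10  10  17

10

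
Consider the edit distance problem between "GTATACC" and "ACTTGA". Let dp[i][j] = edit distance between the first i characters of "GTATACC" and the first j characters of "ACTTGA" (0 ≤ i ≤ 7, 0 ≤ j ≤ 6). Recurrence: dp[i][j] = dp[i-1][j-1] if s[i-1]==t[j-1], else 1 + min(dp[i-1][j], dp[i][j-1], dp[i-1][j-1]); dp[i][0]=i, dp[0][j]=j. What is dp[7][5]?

   ''  A  C  T  T  G  A
''  0  1  2  3  4  5  6
 G  1  1  2  3  4  4  5
 T  2  2  2  2  3  4  5
 A  3  2  3  3  3  4  4
 T  4  3  3  3  3  4  5
 A  5  4  4  4  4  4  4
 C  6  5  4  5  5  5  5
 C  7  6  5  5  6  6  6

6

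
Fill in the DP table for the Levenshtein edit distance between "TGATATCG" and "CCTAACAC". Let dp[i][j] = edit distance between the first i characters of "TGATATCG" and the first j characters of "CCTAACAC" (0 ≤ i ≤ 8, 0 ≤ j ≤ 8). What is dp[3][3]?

3

   ''  C  C  T  A  A  C  A  C
''  0  1  2  3  4  5  6  7  8
 T  1  1  2  2  3  4  5  6  7
 G  2  2  2  3  3  4  5  6  7
 A  3  3  3  3  3  3  4  5  6
 T  4  4  4  3  4  4  4  5  6
 A  5  5  5  4  3  4  5  4  5
 T  6  6  6  5  4  4  5  5  5
 C  7  6  6  6  5  5  4  5  5
 G  8  7  7  7  6  6  5  5  6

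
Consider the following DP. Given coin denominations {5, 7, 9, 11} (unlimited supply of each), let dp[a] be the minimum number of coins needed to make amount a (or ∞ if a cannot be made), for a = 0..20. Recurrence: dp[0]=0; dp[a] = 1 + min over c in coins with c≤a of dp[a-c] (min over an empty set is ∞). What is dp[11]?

 a  0  1  2  3  4  5  6  7  8  9 10 11 12 13 14 15 16 17 18 19 20
dp  0  -  -  -  -  1  -  1  -  1  2  1  2  -  2  3  2  3  2  3  2
(- denotes ∞ / unreachable)

1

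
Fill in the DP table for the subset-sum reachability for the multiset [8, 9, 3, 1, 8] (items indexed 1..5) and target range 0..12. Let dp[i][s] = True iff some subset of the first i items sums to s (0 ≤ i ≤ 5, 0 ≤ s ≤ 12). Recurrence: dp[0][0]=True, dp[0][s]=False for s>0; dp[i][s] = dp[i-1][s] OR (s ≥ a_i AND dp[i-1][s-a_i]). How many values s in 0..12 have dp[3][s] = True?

i\s   0   1   2   3   4   5   6   7   8   9  10  11  12
  0   T   F   F   F   F   F   F   F   F   F   F   F   F
  1   T   F   F   F   F   F   F   F   T   F   F   F   F
  2   T   F   F   F   F   F   F   F   T   T   F   F   F
  3   T   F   F   T   F   F   F   F   T   T   F   T   T
  4   T   T   F   T   T   F   F   F   T   T   T   T   T
  5   T   T   F   T   T   F   F   F   T   T   T   T   T

6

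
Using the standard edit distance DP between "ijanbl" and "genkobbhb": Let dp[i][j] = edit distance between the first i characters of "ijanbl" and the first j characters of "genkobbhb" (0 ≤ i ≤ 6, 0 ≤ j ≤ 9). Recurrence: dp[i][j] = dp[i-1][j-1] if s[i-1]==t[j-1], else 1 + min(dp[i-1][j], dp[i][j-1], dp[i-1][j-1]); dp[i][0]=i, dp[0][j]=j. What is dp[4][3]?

3

   ''  g  e  n  k  o  b  b  h  b
''  0  1  2  3  4  5  6  7  8  9
 i  1  1  2  3  4  5  6  7  8  9
 j  2  2  2  3  4  5  6  7  8  9
 a  3  3  3  3  4  5  6  7  8  9
 n  4  4  4  3  4  5  6  7  8  9
 b  5  5  5  4  4  5  5  6  7  8
 l  6  6  6  5  5  5  6  6  7  8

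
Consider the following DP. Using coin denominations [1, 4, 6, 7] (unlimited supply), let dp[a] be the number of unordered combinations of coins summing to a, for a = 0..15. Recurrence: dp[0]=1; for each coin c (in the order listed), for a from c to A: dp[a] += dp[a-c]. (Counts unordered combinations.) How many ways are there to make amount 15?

13

after  coin     0     1     2     3     4     5     6     7     8     9    10    11    12    13    14    15
          1     1     1     1     1     1     1     1     1     1     1     1     1     1     1     1     1
          4     1     1     1     1     2     2     2     2     3     3     3     3     4     4     4     4
          6     1     1     1     1     2     2     3     3     4     4     5     5     7     7     8     8
          7     1     1     1     1     2     2     3     4     5     5     6     7     9    10    12    13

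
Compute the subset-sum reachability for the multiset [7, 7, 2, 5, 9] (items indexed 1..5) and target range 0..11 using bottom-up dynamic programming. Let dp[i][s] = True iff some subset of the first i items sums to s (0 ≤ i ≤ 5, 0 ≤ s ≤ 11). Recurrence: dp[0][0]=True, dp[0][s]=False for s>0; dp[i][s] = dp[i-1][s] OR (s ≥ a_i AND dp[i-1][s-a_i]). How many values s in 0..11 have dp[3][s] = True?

4

i\s   0   1   2   3   4   5   6   7   8   9  10  11
  0   T   F   F   F   F   F   F   F   F   F   F   F
  1   T   F   F   F   F   F   F   T   F   F   F   F
  2   T   F   F   F   F   F   F   T   F   F   F   F
  3   T   F   T   F   F   F   F   T   F   T   F   F
  4   T   F   T   F   F   T   F   T   F   T   F   F
  5   T   F   T   F   F   T   F   T   F   T   F   T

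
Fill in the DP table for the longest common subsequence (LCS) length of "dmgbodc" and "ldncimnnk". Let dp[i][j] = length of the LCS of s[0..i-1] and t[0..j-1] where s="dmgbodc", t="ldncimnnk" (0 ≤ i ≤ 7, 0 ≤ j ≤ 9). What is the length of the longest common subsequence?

2

   ''  l  d  n  c  i  m  n  n  k
''  0  0  0  0  0  0  0  0  0  0
 d  0  0  1  1  1  1  1  1  1  1
 m  0  0  1  1  1  1  2  2  2  2
 g  0  0  1  1  1  1  2  2  2  2
 b  0  0  1  1  1  1  2  2  2  2
 o  0  0  1  1  1  1  2  2  2  2
 d  0  0  1  1  1  1  2  2  2  2
 c  0  0  1  1  2  2  2  2  2  2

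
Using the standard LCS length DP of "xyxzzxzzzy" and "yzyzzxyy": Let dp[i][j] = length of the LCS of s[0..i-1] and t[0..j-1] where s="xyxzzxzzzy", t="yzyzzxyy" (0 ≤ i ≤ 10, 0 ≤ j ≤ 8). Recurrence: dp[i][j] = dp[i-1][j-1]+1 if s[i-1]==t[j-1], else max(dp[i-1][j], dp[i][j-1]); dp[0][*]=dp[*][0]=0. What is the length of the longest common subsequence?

5

   ''  y  z  y  z  z  x  y  y
''  0  0  0  0  0  0  0  0  0
 x  0  0  0  0  0  0  1  1  1
 y  0  1  1  1  1  1  1  2  2
 x  0  1  1  1  1  1  2  2  2
 z  0  1  2  2  2  2  2  2  2
 z  0  1  2  2  3  3  3  3  3
 x  0  1  2  2  3  3  4  4  4
 z  0  1  2  2  3  4  4  4  4
 z  0  1  2  2  3  4  4  4  4
 z  0  1  2  2  3  4  4  4  4
 y  0  1  2  3  3  4  4  5  5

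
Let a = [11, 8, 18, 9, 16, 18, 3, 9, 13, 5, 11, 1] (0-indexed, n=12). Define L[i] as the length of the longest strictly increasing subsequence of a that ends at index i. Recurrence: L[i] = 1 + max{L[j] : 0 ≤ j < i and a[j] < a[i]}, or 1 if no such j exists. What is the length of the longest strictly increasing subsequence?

4

   i    0    1    2    3    4    5    6    7    8    9   10   11
a[i]   11    8   18    9   16   18    3    9   13    5   11    1
L[i]    1    1    2    2    3    4    1    2    3    2    3    1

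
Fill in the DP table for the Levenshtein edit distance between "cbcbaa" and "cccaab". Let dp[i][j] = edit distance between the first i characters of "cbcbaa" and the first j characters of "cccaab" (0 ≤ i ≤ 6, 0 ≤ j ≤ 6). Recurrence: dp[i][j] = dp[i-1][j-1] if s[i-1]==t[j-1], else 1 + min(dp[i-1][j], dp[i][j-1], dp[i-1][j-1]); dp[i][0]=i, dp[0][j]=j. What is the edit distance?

   ''  c  c  c  a  a  b
''  0  1  2  3  4  5  6
 c  1  0  1  2  3  4  5
 b  2  1  1  2  3  4  4
 c  3  2  1  1  2  3  4
 b  4  3  2  2  2  3  3
 a  5  4  3  3  2  2  3
 a  6  5  4  4  3  2  3

3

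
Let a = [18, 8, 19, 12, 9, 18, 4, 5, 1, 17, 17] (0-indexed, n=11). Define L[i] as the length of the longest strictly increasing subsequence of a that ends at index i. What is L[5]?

   i    0    1    2    3    4    5    6    7    8    9   10
a[i]   18    8   19   12    9   18    4    5    1   17   17
L[i]    1    1    2    2    2    3    1    2    1    3    3

3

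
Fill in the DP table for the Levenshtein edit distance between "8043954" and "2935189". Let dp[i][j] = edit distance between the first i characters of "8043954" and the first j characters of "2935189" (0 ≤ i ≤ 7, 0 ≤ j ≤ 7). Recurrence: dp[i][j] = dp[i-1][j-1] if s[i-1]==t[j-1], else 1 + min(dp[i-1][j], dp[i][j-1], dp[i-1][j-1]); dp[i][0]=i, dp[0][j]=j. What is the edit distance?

   ''  2  9  3  5  1  8  9
''  0  1  2  3  4  5  6  7
 8  1  1  2  3  4  5  5  6
 0  2  2  2  3  4  5  6  6
 4  3  3  3  3  4  5  6  7
 3  4  4  4  3  4  5  6  7
 9  5  5  4  4  4  5  6  6
 5  6  6  5  5  4  5  6  7
 4  7  7  6  6  5  5  6  7

7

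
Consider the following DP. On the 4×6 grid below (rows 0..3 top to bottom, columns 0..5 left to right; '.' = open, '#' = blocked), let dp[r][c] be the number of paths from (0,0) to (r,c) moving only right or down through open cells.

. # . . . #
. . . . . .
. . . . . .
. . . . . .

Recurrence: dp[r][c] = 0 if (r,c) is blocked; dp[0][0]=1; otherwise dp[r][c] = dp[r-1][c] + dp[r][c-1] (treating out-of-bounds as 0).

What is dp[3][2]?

r\c   0   1   2   3   4   5
  0   1   0   0   0   0   0
  1   1   1   1   1   1   1
  2   1   2   3   4   5   6
  3   1   3   6  10  15  21

6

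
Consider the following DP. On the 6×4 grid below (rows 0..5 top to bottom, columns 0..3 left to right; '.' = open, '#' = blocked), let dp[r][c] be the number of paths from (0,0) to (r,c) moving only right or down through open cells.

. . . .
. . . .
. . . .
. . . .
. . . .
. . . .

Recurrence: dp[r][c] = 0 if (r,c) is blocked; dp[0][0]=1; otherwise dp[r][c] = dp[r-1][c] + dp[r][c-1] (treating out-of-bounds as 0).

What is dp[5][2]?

r\c   0   1   2   3
  0   1   1   1   1
  1   1   2   3   4
  2   1   3   6  10
  3   1   4  10  20
  4   1   5  15  35
  5   1   6  21  56

21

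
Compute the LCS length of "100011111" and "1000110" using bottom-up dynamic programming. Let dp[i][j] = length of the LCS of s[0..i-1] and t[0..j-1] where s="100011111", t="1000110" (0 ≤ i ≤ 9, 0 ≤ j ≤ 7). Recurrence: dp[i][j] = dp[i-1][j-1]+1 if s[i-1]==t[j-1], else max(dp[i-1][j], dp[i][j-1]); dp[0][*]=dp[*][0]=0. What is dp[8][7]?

   ''  1  0  0  0  1  1  0
''  0  0  0  0  0  0  0  0
 1  0  1  1  1  1  1  1  1
 0  0  1  2  2  2  2  2  2
 0  0  1  2  3  3  3  3  3
 0  0  1  2  3  4  4  4  4
 1  0  1  2  3  4  5  5  5
 1  0  1  2  3  4  5  6  6
 1  0  1  2  3  4  5  6  6
 1  0  1  2  3  4  5  6  6
 1  0  1  2  3  4  5  6  6

6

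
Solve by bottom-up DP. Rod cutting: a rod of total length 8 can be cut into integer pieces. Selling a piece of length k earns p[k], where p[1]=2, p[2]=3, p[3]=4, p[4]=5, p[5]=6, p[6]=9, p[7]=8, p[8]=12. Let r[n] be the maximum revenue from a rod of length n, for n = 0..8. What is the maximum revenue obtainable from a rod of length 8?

   n    0    1    2    3    4    5    6    7    8
r[n]    0    2    4    6    8   10   12   14   16

16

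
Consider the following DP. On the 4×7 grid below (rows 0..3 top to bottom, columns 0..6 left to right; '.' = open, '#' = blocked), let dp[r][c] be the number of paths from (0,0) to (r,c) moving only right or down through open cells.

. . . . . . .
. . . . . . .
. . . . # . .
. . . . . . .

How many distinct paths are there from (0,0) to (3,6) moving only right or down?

r\c   0   1   2   3   4   5   6
  0   1   1   1   1   1   1   1
  1   1   2   3   4   5   6   7
  2   1   3   6  10   0   6  13
  3   1   4  10  20  20  26  39

39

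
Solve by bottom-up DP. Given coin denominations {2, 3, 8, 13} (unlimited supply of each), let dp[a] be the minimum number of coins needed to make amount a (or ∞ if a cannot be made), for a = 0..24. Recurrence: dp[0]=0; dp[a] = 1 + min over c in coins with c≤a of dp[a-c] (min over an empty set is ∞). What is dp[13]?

1

 a  0  1  2  3  4  5  6  7  8  9 10 11 12 13 14 15 16 17 18 19 20 21 22 23 24
dp  0  -  1  1  2  2  2  3  1  3  2  2  3  1  3  2  2  3  3  3  4  2  4  3  3
(- denotes ∞ / unreachable)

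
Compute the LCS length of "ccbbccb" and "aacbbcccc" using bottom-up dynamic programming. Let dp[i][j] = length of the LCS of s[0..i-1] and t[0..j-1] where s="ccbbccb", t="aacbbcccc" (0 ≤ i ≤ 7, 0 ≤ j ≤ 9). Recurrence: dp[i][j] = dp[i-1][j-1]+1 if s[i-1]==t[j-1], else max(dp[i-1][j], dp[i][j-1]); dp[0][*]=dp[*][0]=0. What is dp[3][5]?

   ''  a  a  c  b  b  c  c  c  c
''  0  0  0  0  0  0  0  0  0  0
 c  0  0  0  1  1  1  1  1  1  1
 c  0  0  0  1  1  1  2  2  2  2
 b  0  0  0  1  2  2  2  2  2  2
 b  0  0  0  1  2  3  3  3  3  3
 c  0  0  0  1  2  3  4  4  4  4
 c  0  0  0  1  2  3  4  5  5  5
 b  0  0  0  1  2  3  4  5  5  5

2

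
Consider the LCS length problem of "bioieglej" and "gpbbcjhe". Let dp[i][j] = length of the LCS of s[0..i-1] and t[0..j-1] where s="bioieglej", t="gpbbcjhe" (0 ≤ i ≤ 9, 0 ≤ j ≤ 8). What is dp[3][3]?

1

   ''  g  p  b  b  c  j  h  e
''  0  0  0  0  0  0  0  0  0
 b  0  0  0  1  1  1  1  1  1
 i  0  0  0  1  1  1  1  1  1
 o  0  0  0  1  1  1  1  1  1
 i  0  0  0  1  1  1  1  1  1
 e  0  0  0  1  1  1  1  1  2
 g  0  1  1  1  1  1  1  1  2
 l  0  1  1  1  1  1  1  1  2
 e  0  1  1  1  1  1  1  1  2
 j  0  1  1  1  1  1  2  2  2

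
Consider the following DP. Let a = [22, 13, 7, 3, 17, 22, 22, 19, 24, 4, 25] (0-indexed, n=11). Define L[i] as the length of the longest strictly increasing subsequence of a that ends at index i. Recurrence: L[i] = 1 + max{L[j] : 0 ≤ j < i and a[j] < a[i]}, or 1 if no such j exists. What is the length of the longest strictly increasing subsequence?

5

   i    0    1    2    3    4    5    6    7    8    9   10
a[i]   22   13    7    3   17   22   22   19   24    4   25
L[i]    1    1    1    1    2    3    3    3    4    2    5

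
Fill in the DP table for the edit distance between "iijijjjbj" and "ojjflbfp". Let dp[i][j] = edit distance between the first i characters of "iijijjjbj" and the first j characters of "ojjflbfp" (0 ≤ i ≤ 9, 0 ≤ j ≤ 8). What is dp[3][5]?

4

   ''  o  j  j  f  l  b  f  p
''  0  1  2  3  4  5  6  7  8
 i  1  1  2  3  4  5  6  7  8
 i  2  2  2  3  4  5  6  7  8
 j  3  3  2  2  3  4  5  6  7
 i  4  4  3  3  3  4  5  6  7
 j  5  5  4  3  4  4  5  6  7
 j  6  6  5  4  4  5  5  6  7
 j  7  7  6  5  5  5  6  6  7
 b  8  8  7  6  6  6  5  6  7
 j  9  9  8  7  7  7  6  6  7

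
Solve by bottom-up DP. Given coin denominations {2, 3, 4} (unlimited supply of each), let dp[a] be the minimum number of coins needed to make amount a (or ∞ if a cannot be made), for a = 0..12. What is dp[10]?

3

 a  0  1  2  3  4  5  6  7  8  9 10 11 12
dp  0  -  1  1  1  2  2  2  2  3  3  3  3
(- denotes ∞ / unreachable)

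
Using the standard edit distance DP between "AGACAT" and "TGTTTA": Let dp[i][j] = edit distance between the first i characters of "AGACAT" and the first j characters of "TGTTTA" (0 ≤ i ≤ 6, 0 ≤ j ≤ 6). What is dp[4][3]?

   ''  T  G  T  T  T  A
''  0  1  2  3  4  5  6
 A  1  1  2  3  4  5  5
 G  2  2  1  2  3  4  5
 A  3  3  2  2  3  4  4
 C  4  4  3  3  3  4  5
 A  5  5  4  4  4  4  4
 T  6  5  5  4  4  4  5

3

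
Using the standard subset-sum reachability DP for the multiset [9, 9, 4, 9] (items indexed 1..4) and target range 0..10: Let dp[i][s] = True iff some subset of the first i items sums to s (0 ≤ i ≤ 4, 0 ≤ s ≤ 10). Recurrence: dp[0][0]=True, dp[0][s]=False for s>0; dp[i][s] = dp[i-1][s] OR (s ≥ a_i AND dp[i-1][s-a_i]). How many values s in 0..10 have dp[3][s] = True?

i\s   0   1   2   3   4   5   6   7   8   9  10
  0   T   F   F   F   F   F   F   F   F   F   F
  1   T   F   F   F   F   F   F   F   F   T   F
  2   T   F   F   F   F   F   F   F   F   T   F
  3   T   F   F   F   T   F   F   F   F   T   F
  4   T   F   F   F   T   F   F   F   F   T   F

3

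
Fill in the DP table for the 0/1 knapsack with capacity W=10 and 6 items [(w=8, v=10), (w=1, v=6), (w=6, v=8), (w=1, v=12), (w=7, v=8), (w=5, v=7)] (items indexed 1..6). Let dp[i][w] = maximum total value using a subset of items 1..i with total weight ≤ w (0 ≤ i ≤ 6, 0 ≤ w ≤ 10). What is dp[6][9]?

26

i\w   0   1   2   3   4   5   6   7   8   9  10
  0   0   0   0   0   0   0   0   0   0   0   0
  1   0   0   0   0   0   0   0   0  10  10  10
  2   0   6   6   6   6   6   6   6  10  16  16
  3   0   6   6   6   6   6   8  14  14  16  16
  4   0  12  18  18  18  18  18  20  26  26  28
  5   0  12  18  18  18  18  18  20  26  26  28
  6   0  12  18  18  18  18  19  25  26  26  28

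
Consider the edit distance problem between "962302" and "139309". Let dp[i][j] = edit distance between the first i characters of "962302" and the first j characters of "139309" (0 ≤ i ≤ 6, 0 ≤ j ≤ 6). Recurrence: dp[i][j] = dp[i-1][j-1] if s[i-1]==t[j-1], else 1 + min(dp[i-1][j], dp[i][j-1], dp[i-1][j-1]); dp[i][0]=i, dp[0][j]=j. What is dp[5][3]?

   ''  1  3  9  3  0  9
''  0  1  2  3  4  5  6
 9  1  1  2  2  3  4  5
 6  2  2  2  3  3  4  5
 2  3  3  3  3  4  4  5
 3  4  4  3  4  3  4  5
 0  5  5  4  4  4  3  4
 2  6  6  5  5  5  4  4

4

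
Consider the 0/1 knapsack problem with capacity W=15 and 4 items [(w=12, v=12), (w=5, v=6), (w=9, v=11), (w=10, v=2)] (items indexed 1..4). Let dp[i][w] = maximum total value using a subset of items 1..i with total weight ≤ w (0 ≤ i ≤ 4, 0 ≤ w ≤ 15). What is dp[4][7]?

i\w   0   1   2   3   4   5   6   7   8   9  10  11  12  13  14  15
  0   0   0   0   0   0   0   0   0   0   0   0   0   0   0   0   0
  1   0   0   0   0   0   0   0   0   0   0   0   0  12  12  12  12
  2   0   0   0   0   0   6   6   6   6   6   6   6  12  12  12  12
  3   0   0   0   0   0   6   6   6   6  11  11  11  12  12  17  17
  4   0   0   0   0   0   6   6   6   6  11  11  11  12  12  17  17

6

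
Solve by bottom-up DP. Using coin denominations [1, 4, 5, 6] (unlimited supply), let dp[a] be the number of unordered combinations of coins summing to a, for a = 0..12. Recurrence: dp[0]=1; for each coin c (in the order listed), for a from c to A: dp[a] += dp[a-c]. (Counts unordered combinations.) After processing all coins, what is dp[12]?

11

after  coin     0     1     2     3     4     5     6     7     8     9    10    11    12
          1     1     1     1     1     1     1     1     1     1     1     1     1     1
          4     1     1     1     1     2     2     2     2     3     3     3     3     4
          5     1     1     1     1     2     3     3     3     4     5     6     6     7
          6     1     1     1     1     2     3     4     4     5     6     8     9    11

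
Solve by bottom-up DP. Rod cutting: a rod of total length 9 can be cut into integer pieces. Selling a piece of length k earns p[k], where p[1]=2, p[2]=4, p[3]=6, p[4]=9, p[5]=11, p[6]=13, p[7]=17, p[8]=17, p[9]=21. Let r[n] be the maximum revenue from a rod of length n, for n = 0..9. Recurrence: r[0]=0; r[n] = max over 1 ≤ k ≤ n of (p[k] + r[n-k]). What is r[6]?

13

   n    0    1    2    3    4    5    6    7    8    9
r[n]    0    2    4    6    9   11   13   17   19   21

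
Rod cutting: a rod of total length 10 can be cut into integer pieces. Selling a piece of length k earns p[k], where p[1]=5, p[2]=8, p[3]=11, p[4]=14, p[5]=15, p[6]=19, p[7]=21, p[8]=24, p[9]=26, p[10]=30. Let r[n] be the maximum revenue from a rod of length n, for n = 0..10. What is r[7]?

35

   n    0    1    2    3    4    5    6    7    8    9   10
r[n]    0    5   10   15   20   25   30   35   40   45   50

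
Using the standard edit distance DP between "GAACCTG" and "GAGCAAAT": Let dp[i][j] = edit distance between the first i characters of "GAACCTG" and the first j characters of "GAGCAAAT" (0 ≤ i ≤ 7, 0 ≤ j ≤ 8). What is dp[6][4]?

   ''  G  A  G  C  A  A  A  T
''  0  1  2  3  4  5  6  7  8
 G  1  0  1  2  3  4  5  6  7
 A  2  1  0  1  2  3  4  5  6
 A  3  2  1  1  2  2  3  4  5
 C  4  3  2  2  1  2  3  4  5
 C  5  4  3  3  2  2  3  4  5
 T  6  5  4  4  3  3  3  4  4
 G  7  6  5  4  4  4  4  4  5

3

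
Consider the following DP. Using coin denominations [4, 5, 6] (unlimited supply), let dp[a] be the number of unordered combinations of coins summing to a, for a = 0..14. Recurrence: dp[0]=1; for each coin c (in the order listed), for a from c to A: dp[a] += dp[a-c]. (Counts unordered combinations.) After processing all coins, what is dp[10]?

2

after  coin     0     1     2     3     4     5     6     7     8     9    10    11    12    13    14
          4     1     0     0     0     1     0     0     0     1     0     0     0     1     0     0
          5     1     0     0     0     1     1     0     0     1     1     1     0     1     1     1
          6     1     0     0     0     1     1     1     0     1     1     2     1     2     1     2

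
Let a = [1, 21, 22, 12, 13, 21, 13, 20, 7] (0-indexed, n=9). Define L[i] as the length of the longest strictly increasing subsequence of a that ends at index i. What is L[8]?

   i    0    1    2    3    4    5    6    7    8
a[i]    1   21   22   12   13   21   13   20    7
L[i]    1    2    3    2    3    4    3    4    2

2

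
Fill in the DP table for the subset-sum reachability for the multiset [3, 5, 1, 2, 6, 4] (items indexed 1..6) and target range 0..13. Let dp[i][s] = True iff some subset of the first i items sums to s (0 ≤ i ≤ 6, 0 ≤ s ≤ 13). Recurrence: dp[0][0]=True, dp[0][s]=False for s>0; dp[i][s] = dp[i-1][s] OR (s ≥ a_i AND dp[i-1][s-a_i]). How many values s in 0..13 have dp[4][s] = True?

i\s   0   1   2   3   4   5   6   7   8   9  10  11  12  13
  0   T   F   F   F   F   F   F   F   F   F   F   F   F   F
  1   T   F   F   T   F   F   F   F   F   F   F   F   F   F
  2   T   F   F   T   F   T   F   F   T   F   F   F   F   F
  3   T   T   F   T   T   T   T   F   T   T   F   F   F   F
  4   T   T   T   T   T   T   T   T   T   T   T   T   F   F
  5   T   T   T   T   T   T   T   T   T   T   T   T   T   T
  6   T   T   T   T   T   T   T   T   T   T   T   T   T   T

12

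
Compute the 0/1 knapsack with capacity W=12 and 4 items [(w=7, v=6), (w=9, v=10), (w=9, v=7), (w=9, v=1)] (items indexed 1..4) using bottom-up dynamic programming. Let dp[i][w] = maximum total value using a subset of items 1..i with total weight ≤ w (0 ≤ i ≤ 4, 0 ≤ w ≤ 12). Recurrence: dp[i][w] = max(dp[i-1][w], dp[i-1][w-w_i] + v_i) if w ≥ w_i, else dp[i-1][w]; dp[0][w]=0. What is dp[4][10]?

i\w   0   1   2   3   4   5   6   7   8   9  10  11  12
  0   0   0   0   0   0   0   0   0   0   0   0   0   0
  1   0   0   0   0   0   0   0   6   6   6   6   6   6
  2   0   0   0   0   0   0   0   6   6  10  10  10  10
  3   0   0   0   0   0   0   0   6   6  10  10  10  10
  4   0   0   0   0   0   0   0   6   6  10  10  10  10

10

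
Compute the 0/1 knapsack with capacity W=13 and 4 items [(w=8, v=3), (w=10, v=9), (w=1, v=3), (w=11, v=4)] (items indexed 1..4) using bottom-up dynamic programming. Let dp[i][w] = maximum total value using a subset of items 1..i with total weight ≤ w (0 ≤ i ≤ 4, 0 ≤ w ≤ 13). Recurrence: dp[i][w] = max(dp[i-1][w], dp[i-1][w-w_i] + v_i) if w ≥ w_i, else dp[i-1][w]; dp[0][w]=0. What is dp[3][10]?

i\w   0   1   2   3   4   5   6   7   8   9  10  11  12  13
  0   0   0   0   0   0   0   0   0   0   0   0   0   0   0
  1   0   0   0   0   0   0   0   0   3   3   3   3   3   3
  2   0   0   0   0   0   0   0   0   3   3   9   9   9   9
  3   0   3   3   3   3   3   3   3   3   6   9  12  12  12
  4   0   3   3   3   3   3   3   3   3   6   9  12  12  12

9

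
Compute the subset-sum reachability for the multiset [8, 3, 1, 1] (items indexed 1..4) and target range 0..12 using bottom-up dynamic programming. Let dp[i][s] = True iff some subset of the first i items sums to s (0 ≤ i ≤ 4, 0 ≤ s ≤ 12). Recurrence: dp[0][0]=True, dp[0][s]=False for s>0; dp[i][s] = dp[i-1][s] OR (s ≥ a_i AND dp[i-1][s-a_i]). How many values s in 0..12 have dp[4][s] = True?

i\s   0   1   2   3   4   5   6   7   8   9  10  11  12
  0   T   F   F   F   F   F   F   F   F   F   F   F   F
  1   T   F   F   F   F   F   F   F   T   F   F   F   F
  2   T   F   F   T   F   F   F   F   T   F   F   T   F
  3   T   T   F   T   T   F   F   F   T   T   F   T   T
  4   T   T   T   T   T   T   F   F   T   T   T   T   T

11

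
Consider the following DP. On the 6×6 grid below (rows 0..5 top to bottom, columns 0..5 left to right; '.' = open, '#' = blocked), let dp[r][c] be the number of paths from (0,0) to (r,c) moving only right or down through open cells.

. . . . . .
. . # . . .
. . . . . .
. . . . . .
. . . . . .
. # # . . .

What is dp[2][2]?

3

r\c   0   1   2   3   4   5
  0   1   1   1   1   1   1
  1   1   2   0   1   2   3
  2   1   3   3   4   6   9
  3   1   4   7  11  17  26
  4   1   5  12  23  40  66
  5   1   0   0  23  63 129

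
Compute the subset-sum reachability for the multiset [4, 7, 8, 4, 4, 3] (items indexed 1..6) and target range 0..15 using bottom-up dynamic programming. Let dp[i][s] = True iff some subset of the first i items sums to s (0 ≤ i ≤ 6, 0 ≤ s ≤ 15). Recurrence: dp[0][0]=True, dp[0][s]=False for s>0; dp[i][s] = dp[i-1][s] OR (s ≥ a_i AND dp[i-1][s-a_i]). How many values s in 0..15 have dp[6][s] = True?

10

i\s   0   1   2   3   4   5   6   7   8   9  10  11  12  13  14  15
  0   T   F   F   F   F   F   F   F   F   F   F   F   F   F   F   F
  1   T   F   F   F   T   F   F   F   F   F   F   F   F   F   F   F
  2   T   F   F   F   T   F   F   T   F   F   F   T   F   F   F   F
  3   T   F   F   F   T   F   F   T   T   F   F   T   T   F   F   T
  4   T   F   F   F   T   F   F   T   T   F   F   T   T   F   F   T
  5   T   F   F   F   T   F   F   T   T   F   F   T   T   F   F   T
  6   T   F   F   T   T   F   F   T   T   F   T   T   T   F   T   T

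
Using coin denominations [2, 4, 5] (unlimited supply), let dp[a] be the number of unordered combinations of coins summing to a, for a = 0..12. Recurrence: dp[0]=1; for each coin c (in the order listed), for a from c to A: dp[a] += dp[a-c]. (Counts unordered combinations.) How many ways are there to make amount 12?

after  coin     0     1     2     3     4     5     6     7     8     9    10    11    12
          2     1     0     1     0     1     0     1     0     1     0     1     0     1
          4     1     0     1     0     2     0     2     0     3     0     3     0     4
          5     1     0     1     0     2     1     2     1     3     2     4     2     5

5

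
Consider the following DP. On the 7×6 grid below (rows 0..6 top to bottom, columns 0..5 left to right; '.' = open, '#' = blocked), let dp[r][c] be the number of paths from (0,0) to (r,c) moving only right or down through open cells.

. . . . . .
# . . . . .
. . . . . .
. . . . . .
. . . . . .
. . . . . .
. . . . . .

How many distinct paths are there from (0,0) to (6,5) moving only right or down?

r\c   0   1   2   3   4   5
  0   1   1   1   1   1   1
  1   0   1   2   3   4   5
  2   0   1   3   6  10  15
  3   0   1   4  10  20  35
  4   0   1   5  15  35  70
  5   0   1   6  21  56 126
  6   0   1   7  28  84 210

210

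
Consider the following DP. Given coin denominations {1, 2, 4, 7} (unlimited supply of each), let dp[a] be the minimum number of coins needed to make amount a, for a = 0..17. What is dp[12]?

 a  0  1  2  3  4  5  6  7  8  9 10 11 12 13 14 15 16 17
dp  0  1  1  2  1  2  2  1  2  2  3  2  3  3  2  3  3  4

3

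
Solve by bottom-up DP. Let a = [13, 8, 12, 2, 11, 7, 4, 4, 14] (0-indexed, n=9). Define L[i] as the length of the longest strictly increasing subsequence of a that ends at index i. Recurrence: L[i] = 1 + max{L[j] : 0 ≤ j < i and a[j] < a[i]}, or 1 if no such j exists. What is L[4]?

   i    0    1    2    3    4    5    6    7    8
a[i]   13    8   12    2   11    7    4    4   14
L[i]    1    1    2    1    2    2    2    2    3

2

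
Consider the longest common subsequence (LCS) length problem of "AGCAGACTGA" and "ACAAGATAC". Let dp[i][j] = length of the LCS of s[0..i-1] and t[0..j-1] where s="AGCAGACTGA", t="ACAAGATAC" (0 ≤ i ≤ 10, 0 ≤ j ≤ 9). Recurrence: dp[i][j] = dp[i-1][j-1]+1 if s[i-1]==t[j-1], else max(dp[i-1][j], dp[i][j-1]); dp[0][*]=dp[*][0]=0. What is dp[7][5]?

4

   ''  A  C  A  A  G  A  T  A  C
''  0  0  0  0  0  0  0  0  0  0
 A  0  1  1  1  1  1  1  1  1  1
 G  0  1  1  1  1  2  2  2  2  2
 C  0  1  2  2  2  2  2  2  2  3
 A  0  1  2  3  3  3  3  3  3  3
 G  0  1  2  3  3  4  4  4  4  4
 A  0  1  2  3  4  4  5  5  5  5
 C  0  1  2  3  4  4  5  5  5  6
 T  0  1  2  3  4  4  5  6  6  6
 G  0  1  2  3  4  5  5  6  6  6
 A  0  1  2  3  4  5  6  6  7  7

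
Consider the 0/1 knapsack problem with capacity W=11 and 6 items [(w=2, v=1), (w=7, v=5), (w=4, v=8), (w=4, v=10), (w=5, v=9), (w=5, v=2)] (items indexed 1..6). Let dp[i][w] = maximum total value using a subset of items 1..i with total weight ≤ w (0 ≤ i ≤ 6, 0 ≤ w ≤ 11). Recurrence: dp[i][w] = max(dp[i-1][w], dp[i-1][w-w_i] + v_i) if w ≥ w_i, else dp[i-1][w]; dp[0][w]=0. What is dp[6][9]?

i\w   0   1   2   3   4   5   6   7   8   9  10  11
  0   0   0   0   0   0   0   0   0   0   0   0   0
  1   0   0   1   1   1   1   1   1   1   1   1   1
  2   0   0   1   1   1   1   1   5   5   6   6   6
  3   0   0   1   1   8   8   9   9   9   9   9  13
  4   0   0   1   1  10  10  11  11  18  18  19  19
  5   0   0   1   1  10  10  11  11  18  19  19  20
  6   0   0   1   1  10  10  11  11  18  19  19  20

19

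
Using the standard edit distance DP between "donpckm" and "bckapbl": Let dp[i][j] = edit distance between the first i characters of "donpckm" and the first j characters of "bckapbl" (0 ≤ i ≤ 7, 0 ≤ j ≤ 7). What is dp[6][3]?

   ''  b  c  k  a  p  b  l
''  0  1  2  3  4  5  6  7
 d  1  1  2  3  4  5  6  7
 o  2  2  2  3  4  5  6  7
 n  3  3  3  3  4  5  6  7
 p  4  4  4  4  4  4  5  6
 c  5  5  4  5  5  5  5  6
 k  6  6  5  4  5  6  6  6
 m  7  7  6  5  5  6  7  7

4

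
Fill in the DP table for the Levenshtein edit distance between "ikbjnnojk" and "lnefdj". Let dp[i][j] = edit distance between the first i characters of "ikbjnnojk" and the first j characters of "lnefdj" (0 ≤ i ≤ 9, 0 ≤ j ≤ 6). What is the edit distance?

8

   ''  l  n  e  f  d  j
''  0  1  2  3  4  5  6
 i  1  1  2  3  4  5  6
 k  2  2  2  3  4  5  6
 b  3  3  3  3  4  5  6
 j  4  4  4  4  4  5  5
 n  5  5  4  5  5  5  6
 n  6  6  5  5  6  6  6
 o  7  7  6  6  6  7  7
 j  8  8  7  7  7  7  7
 k  9  9  8  8  8  8  8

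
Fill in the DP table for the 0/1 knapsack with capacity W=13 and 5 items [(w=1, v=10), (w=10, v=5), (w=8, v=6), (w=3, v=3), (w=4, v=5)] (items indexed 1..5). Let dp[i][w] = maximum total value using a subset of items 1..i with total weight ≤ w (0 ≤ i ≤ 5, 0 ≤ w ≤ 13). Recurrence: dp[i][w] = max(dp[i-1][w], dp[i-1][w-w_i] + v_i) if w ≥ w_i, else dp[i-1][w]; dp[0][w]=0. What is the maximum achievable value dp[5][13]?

i\w   0   1   2   3   4   5   6   7   8   9  10  11  12  13
  0   0   0   0   0   0   0   0   0   0   0   0   0   0   0
  1   0  10  10  10  10  10  10  10  10  10  10  10  10  10
  2   0  10  10  10  10  10  10  10  10  10  10  15  15  15
  3   0  10  10  10  10  10  10  10  10  16  16  16  16  16
  4   0  10  10  10  13  13  13  13  13  16  16  16  19  19
  5   0  10  10  10  13  15  15  15  18  18  18  18  19  21

21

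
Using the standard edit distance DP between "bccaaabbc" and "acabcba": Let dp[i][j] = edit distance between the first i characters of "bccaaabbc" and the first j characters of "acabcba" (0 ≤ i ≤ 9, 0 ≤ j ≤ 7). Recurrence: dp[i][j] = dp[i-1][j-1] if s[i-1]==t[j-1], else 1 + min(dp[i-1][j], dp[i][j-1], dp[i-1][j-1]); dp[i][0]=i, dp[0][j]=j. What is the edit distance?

   ''  a  c  a  b  c  b  a
''  0  1  2  3  4  5  6  7
 b  1  1  2  3  3  4  5  6
 c  2  2  1  2  3  3  4  5
 c  3  3  2  2  3  3  4  5
 a  4  3  3  2  3  4  4  4
 a  5  4  4  3  3  4  5  4
 a  6  5  5  4  4  4  5  5
 b  7  6  6  5  4  5  4  5
 b  8  7  7  6  5  5  5  5
 c  9  8  7  7  6  5  6  6

6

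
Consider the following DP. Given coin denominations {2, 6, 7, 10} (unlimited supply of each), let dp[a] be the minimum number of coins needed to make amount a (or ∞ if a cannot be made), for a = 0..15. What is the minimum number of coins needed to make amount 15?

 a  0  1  2  3  4  5  6  7  8  9 10 11 12 13 14 15
dp  0  -  1  -  2  -  1  1  2  2  1  3  2  2  2  3
(- denotes ∞ / unreachable)

3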